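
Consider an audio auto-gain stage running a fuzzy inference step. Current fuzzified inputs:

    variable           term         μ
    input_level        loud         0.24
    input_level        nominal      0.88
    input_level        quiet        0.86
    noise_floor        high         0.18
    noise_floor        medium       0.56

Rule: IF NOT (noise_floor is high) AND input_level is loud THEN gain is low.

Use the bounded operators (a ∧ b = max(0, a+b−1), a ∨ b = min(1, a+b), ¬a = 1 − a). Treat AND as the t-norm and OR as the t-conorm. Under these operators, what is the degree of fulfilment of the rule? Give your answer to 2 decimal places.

0.06

firing strength: ¬high=1−0.18=0.82, loud=0.24; AND[max(0, a+b−1)] → w = 0.06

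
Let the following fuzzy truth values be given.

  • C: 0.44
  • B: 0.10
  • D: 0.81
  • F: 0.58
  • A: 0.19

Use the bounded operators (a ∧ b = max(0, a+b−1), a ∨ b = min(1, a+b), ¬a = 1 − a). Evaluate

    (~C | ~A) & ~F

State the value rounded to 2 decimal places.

0.42

~C = 1 − 0.44 = 0.56
~A = 1 − 0.19 = 0.81
~C | ~A = min(1, a+b) on (0.56, 0.81) = 1.00
~F = 1 − 0.58 = 0.42
(~C | ~A) & ~F = max(0, a+b−1) on (1.00, 0.42) = 0.42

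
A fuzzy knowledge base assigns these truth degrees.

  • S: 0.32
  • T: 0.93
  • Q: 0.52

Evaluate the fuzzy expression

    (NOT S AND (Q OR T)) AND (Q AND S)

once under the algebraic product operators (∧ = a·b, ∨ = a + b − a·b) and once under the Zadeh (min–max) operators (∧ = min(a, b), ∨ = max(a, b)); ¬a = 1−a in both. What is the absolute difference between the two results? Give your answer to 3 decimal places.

0.211

Under algebraic product:
  NOT S = 1 − 0.3200 = 0.6800
  Q OR T = a + b − a·b on (0.5200, 0.9300) = 0.9664
  NOT S AND (Q OR T) = a·b on (0.6800, 0.9664) = 0.6572
  Q AND S = a·b on (0.5200, 0.3200) = 0.1664
  (NOT S AND (Q OR T)) AND (Q AND S) = a·b on (0.6572, 0.1664) = 0.1094
  → value = 0.1094
Under Zadeh (min–max):
  NOT S = 1 − 0.32 = 0.68
  Q OR T = max(a, b) on (0.52, 0.93) = 0.93
  NOT S AND (Q OR T) = min(a, b) on (0.68, 0.93) = 0.68
  Q AND S = min(a, b) on (0.52, 0.32) = 0.32
  (NOT S AND (Q OR T)) AND (Q AND S) = min(a, b) on (0.68, 0.32) = 0.32
  → value = 0.3200
|0.1094 − 0.3200| = 0.211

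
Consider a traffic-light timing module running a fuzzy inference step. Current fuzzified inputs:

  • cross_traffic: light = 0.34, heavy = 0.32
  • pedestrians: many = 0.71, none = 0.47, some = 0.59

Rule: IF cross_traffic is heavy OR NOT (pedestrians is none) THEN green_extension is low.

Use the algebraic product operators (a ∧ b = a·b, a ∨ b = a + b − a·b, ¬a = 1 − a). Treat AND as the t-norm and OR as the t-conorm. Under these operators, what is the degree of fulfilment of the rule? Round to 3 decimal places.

firing strength: heavy=0.32, ¬none=1−0.47=0.53; OR[a + b − a·b] → w = 0.6804

0.680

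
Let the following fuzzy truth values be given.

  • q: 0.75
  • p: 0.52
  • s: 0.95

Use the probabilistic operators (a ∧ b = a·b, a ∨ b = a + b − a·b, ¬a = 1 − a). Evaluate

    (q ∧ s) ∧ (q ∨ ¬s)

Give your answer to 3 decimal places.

0.543

q ∧ s = a·b on (0.7500, 0.9500) = 0.7125
¬s = 1 − 0.9500 = 0.0500
q ∨ ¬s = a + b − a·b on (0.7500, 0.0500) = 0.7625
(q ∧ s) ∧ (q ∨ ¬s) = a·b on (0.7125, 0.7625) = 0.5433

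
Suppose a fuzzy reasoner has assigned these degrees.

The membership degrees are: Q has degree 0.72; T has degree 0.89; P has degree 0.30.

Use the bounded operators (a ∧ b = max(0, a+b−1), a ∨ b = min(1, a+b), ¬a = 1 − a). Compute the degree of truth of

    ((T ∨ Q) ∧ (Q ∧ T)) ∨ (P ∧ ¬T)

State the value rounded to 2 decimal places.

T ∨ Q = min(1, a+b) on (0.89, 0.72) = 1.00
Q ∧ T = max(0, a+b−1) on (0.72, 0.89) = 0.61
(T ∨ Q) ∧ (Q ∧ T) = max(0, a+b−1) on (1.00, 0.61) = 0.61
¬T = 1 − 0.89 = 0.11
P ∧ ¬T = max(0, a+b−1) on (0.30, 0.11) = 0.00
((T ∨ Q) ∧ (Q ∧ T)) ∨ (P ∧ ¬T) = min(1, a+b) on (0.61, 0.00) = 0.61

0.61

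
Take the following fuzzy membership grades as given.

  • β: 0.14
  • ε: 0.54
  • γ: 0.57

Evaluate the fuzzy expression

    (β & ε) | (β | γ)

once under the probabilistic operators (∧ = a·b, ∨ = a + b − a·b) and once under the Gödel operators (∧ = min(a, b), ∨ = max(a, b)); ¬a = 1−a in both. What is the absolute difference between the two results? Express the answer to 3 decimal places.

Under probabilistic:
  β & ε = a·b on (0.1400, 0.5400) = 0.0756
  β | γ = a + b − a·b on (0.1400, 0.5700) = 0.6302
  (β & ε) | (β | γ) = a + b − a·b on (0.0756, 0.6302) = 0.6582
  → value = 0.6582
Under Gödel:
  β & ε = min(a, b) on (0.14, 0.54) = 0.14
  β | γ = max(a, b) on (0.14, 0.57) = 0.57
  (β & ε) | (β | γ) = max(a, b) on (0.14, 0.57) = 0.57
  → value = 0.5700
|0.6582 − 0.5700| = 0.088

0.088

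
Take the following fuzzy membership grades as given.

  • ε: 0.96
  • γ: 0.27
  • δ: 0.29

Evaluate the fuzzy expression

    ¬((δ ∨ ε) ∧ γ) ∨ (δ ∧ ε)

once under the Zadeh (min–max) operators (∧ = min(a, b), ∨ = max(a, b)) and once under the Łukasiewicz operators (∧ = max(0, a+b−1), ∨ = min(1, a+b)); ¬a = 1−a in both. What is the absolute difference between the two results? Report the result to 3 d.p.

Under Zadeh (min–max):
  δ ∨ ε = max(a, b) on (0.29, 0.96) = 0.96
  (δ ∨ ε) ∧ γ = min(a, b) on (0.96, 0.27) = 0.27
  ¬((δ ∨ ε) ∧ γ) = 1 − 0.27 = 0.73
  δ ∧ ε = min(a, b) on (0.29, 0.96) = 0.29
  ¬((δ ∨ ε) ∧ γ) ∨ (δ ∧ ε) = max(a, b) on (0.73, 0.29) = 0.73
  → value = 0.7300
Under Łukasiewicz:
  δ ∨ ε = min(1, a+b) on (0.29, 0.96) = 1.00
  (δ ∨ ε) ∧ γ = max(0, a+b−1) on (1.00, 0.27) = 0.27
  ¬((δ ∨ ε) ∧ γ) = 1 − 0.27 = 0.73
  δ ∧ ε = max(0, a+b−1) on (0.29, 0.96) = 0.25
  ¬((δ ∨ ε) ∧ γ) ∨ (δ ∧ ε) = min(1, a+b) on (0.73, 0.25) = 0.98
  → value = 0.9800
|0.7300 − 0.9800| = 0.250

0.250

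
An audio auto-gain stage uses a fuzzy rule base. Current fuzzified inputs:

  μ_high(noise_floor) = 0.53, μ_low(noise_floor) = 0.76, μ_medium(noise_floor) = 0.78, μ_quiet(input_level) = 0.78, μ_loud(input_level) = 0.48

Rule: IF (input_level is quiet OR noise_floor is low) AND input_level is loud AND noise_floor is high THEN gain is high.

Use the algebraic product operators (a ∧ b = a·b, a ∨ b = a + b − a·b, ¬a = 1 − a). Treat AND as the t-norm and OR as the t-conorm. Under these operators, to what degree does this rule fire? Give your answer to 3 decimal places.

0.241

firing strength: (quiet=0.78 OR low=0.76) = 0.9472; AND[a·b] with loud=0.48, high=0.53 → w = 0.2410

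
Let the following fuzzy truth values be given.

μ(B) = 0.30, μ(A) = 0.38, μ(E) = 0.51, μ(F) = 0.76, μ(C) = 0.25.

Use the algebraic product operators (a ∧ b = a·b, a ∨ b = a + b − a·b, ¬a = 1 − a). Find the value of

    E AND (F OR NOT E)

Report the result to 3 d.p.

0.448

NOT E = 1 − 0.5100 = 0.4900
F OR NOT E = a + b − a·b on (0.7600, 0.4900) = 0.8776
E AND (F OR NOT E) = a·b on (0.5100, 0.8776) = 0.4476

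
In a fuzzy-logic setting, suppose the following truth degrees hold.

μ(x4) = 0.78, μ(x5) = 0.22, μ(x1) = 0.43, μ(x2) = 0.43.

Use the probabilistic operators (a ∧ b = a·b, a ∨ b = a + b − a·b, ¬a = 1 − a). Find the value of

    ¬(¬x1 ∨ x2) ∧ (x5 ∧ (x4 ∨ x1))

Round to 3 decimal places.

¬x1 = 1 − 0.4300 = 0.5700
¬x1 ∨ x2 = a + b − a·b on (0.5700, 0.4300) = 0.7549
¬(¬x1 ∨ x2) = 1 − 0.7549 = 0.2451
x4 ∨ x1 = a + b − a·b on (0.7800, 0.4300) = 0.8746
x5 ∧ (x4 ∨ x1) = a·b on (0.2200, 0.8746) = 0.1924
¬(¬x1 ∨ x2) ∧ (x5 ∧ (x4 ∨ x1)) = a·b on (0.2451, 0.1924) = 0.0472

0.047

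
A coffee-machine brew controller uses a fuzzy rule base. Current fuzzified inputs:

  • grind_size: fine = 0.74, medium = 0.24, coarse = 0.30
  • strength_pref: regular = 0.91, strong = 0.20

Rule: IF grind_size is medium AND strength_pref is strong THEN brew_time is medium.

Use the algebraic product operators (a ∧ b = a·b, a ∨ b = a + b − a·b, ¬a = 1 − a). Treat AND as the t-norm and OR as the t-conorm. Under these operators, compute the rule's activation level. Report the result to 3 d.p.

firing strength: medium=0.24, strong=0.20; AND[a·b] → w = 0.0480

0.048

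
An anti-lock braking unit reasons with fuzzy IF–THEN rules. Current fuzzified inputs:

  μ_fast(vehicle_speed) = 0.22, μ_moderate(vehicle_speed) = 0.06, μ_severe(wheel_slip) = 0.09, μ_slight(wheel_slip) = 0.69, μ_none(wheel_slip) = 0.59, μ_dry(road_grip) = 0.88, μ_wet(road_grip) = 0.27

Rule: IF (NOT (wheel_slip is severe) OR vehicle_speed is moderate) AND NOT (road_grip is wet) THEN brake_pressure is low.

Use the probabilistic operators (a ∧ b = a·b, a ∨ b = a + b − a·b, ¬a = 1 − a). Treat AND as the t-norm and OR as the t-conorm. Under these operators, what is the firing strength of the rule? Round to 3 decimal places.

firing strength: (¬severe=1−0.09=0.91 OR moderate=0.06) = 0.9154; AND[a·b] with ¬wet=1−0.27=0.73 → w = 0.6682

0.668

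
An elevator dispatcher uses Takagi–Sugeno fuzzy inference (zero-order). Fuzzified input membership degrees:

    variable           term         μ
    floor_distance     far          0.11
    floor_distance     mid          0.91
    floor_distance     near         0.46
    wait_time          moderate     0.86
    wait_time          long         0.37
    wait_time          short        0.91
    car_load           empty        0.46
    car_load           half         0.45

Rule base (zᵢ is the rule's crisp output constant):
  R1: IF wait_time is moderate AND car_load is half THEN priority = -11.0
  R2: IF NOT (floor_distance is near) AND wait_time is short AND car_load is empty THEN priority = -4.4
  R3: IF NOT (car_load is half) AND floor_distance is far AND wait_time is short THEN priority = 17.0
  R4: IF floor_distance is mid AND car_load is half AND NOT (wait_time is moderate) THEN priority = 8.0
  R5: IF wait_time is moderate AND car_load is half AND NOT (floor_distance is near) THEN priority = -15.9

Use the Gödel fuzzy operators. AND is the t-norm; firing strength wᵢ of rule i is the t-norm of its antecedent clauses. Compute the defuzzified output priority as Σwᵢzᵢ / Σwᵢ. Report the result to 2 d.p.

-6.92

R1 (z=-11.0): moderate=0.86, half=0.45; AND[min(a, b)] → w = 0.45
R2 (z=-4.4): ¬near=1−0.46=0.54, short=0.91, empty=0.46; AND[min(a, b)] → w = 0.46
R3 (z=17.0): ¬half=1−0.45=0.55, far=0.11, short=0.91; AND[min(a, b)] → w = 0.11
R4 (z=8.0): mid=0.91, half=0.45, ¬moderate=1−0.86=0.14; AND[min(a, b)] → w = 0.14
R5 (z=-15.9): moderate=0.86, half=0.45, ¬near=1−0.46=0.54; AND[min(a, b)] → w = 0.45
Weighted average = (0.45·-11.0 + 0.46·-4.4 + 0.11·17.0 + 0.14·8.0 + 0.45·-15.9) / (0.45 + 0.46 + 0.11 + 0.14 + 0.45)
  = -11.1390 / 1.6100 = -6.92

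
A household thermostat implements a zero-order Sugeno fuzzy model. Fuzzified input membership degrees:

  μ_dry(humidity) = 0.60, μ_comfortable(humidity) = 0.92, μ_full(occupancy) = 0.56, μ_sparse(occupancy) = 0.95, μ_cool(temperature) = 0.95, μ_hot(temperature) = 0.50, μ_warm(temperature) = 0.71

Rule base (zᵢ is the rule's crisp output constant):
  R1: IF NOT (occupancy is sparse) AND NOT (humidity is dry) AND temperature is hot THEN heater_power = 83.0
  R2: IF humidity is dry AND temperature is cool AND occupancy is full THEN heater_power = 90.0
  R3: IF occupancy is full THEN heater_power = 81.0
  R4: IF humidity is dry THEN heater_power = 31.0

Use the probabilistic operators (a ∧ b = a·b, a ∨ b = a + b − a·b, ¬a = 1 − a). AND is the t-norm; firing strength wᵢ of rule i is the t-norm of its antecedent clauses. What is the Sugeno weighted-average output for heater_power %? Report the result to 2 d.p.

R1 (z=83.0): ¬sparse=1−0.95=0.05, ¬dry=1−0.60=0.40, hot=0.50; AND[a·b] → w = 0.0100
R2 (z=90.0): dry=0.60, cool=0.95, full=0.56; AND[a·b] → w = 0.3192
R3 (z=81.0): full=0.56 → w = 0.5600
R4 (z=31.0): dry=0.60 → w = 0.6000
Weighted average = (0.0100·83.0 + 0.3192·90.0 + 0.5600·81.0 + 0.6000·31.0) / (0.0100 + 0.3192 + 0.5600 + 0.6000)
  = 93.5180 / 1.4892 = 62.80

62.80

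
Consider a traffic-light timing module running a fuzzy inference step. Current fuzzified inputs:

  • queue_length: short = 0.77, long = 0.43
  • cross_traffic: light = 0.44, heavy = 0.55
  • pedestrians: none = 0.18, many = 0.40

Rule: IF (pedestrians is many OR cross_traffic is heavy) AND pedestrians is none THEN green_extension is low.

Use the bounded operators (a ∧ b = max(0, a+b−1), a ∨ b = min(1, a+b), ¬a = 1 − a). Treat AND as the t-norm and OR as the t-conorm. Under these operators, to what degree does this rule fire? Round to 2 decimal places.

0.13

firing strength: (many=0.40 OR heavy=0.55) = 0.95; AND[max(0, a+b−1)] with none=0.18 → w = 0.13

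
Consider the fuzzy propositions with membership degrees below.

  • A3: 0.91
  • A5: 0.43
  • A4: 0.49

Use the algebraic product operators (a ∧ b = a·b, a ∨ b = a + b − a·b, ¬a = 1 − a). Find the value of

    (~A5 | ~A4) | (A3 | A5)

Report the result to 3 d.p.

0.989

~A5 = 1 − 0.4300 = 0.5700
~A4 = 1 − 0.4900 = 0.5100
~A5 | ~A4 = a + b − a·b on (0.5700, 0.5100) = 0.7893
A3 | A5 = a + b − a·b on (0.9100, 0.4300) = 0.9487
(~A5 | ~A4) | (A3 | A5) = a + b − a·b on (0.7893, 0.9487) = 0.9892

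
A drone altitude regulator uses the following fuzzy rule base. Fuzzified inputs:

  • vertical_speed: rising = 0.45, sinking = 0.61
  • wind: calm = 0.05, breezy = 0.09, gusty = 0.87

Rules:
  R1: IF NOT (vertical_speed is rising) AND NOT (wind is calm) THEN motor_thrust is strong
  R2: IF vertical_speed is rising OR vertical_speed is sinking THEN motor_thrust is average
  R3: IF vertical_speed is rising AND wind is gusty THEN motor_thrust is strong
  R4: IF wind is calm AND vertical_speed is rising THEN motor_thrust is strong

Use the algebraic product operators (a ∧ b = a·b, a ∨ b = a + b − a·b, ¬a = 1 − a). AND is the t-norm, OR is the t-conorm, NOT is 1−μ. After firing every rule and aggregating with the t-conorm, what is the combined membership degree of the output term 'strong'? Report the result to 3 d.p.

0.716

R1: ¬rising=1−0.45=0.55, ¬calm=1−0.05=0.95; AND[a·b] → w = 0.5225
R2: rising=0.45, sinking=0.61; OR[a + b − a·b] → w = 0.7855
R3: rising=0.45, gusty=0.87; AND[a·b] → w = 0.3915
R4: calm=0.05, rising=0.45; AND[a·b] → w = 0.0225
Rules with consequent 'strong': {R1, R3, R4} → strengths 0.5225, 0.3915, 0.0225
Aggregate via t-conorm [a + b − a·b]: 0.7160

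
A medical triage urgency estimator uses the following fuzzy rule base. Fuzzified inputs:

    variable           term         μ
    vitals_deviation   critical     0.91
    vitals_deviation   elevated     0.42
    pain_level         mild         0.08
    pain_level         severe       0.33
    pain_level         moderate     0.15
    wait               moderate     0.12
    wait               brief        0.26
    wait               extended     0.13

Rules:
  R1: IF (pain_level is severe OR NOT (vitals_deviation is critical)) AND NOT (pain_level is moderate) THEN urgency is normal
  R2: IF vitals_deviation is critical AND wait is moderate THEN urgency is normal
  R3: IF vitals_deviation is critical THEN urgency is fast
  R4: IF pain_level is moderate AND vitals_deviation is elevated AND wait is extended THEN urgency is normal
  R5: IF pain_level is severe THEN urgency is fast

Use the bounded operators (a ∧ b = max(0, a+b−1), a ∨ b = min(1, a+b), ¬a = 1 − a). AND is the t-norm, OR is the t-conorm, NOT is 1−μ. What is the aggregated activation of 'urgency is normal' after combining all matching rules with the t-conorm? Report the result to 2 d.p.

R1: (severe=0.33 OR ¬critical=1−0.91=0.09) = 0.42; AND[max(0, a+b−1)] with ¬moderate=1−0.15=0.85 → w = 0.27
R2: critical=0.91, moderate=0.12; AND[max(0, a+b−1)] → w = 0.03
R3: critical=0.91 → w = 0.91
R4: moderate=0.15, elevated=0.42, extended=0.13; AND[max(0, a+b−1)] → w = 0.00
R5: severe=0.33 → w = 0.33
Rules with consequent 'normal': {R1, R2, R4} → strengths 0.27, 0.03, 0.00
Aggregate via t-conorm [min(1, a+b)]: 0.30

0.30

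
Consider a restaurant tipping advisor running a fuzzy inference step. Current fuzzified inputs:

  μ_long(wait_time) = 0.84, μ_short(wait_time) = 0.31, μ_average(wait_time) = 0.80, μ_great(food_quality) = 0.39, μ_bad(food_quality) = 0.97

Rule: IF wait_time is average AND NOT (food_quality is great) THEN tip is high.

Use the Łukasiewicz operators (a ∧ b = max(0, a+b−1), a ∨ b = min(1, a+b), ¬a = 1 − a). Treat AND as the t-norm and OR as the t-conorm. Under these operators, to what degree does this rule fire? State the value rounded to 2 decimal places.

0.41

firing strength: average=0.80, ¬great=1−0.39=0.61; AND[max(0, a+b−1)] → w = 0.41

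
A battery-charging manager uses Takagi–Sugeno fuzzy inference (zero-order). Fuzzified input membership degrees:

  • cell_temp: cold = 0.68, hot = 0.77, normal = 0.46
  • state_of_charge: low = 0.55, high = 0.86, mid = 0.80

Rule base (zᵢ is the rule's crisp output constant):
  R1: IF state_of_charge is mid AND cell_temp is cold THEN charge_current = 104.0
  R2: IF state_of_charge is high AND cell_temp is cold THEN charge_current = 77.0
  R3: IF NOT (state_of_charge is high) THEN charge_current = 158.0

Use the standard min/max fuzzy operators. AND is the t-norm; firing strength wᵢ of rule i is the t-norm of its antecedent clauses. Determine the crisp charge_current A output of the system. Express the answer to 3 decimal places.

96.800

R1 (z=104.0): mid=0.80, cold=0.68; AND[min(a, b)] → w = 0.68
R2 (z=77.0): high=0.86, cold=0.68; AND[min(a, b)] → w = 0.68
R3 (z=158.0): ¬high=1−0.86=0.14 → w = 0.14
Weighted average = (0.68·104.0 + 0.68·77.0 + 0.14·158.0) / (0.68 + 0.68 + 0.14)
  = 145.2000 / 1.5000 = 96.800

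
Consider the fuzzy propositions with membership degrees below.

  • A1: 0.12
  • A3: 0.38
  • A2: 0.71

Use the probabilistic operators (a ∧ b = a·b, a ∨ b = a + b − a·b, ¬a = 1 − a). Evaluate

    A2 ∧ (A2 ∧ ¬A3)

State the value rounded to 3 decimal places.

0.313

¬A3 = 1 − 0.3800 = 0.6200
A2 ∧ ¬A3 = a·b on (0.7100, 0.6200) = 0.4402
A2 ∧ (A2 ∧ ¬A3) = a·b on (0.7100, 0.4402) = 0.3125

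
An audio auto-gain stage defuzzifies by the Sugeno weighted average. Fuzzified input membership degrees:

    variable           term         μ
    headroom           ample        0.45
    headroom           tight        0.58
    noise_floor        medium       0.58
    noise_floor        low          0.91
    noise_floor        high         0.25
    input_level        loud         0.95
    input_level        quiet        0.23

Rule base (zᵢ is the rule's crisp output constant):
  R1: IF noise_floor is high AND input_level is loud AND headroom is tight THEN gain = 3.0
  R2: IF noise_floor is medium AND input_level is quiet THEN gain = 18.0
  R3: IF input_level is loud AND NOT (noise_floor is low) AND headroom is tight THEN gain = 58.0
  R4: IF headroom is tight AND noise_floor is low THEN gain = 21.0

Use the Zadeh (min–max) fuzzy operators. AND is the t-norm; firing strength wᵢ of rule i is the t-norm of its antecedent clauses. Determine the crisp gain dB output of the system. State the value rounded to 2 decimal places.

R1 (z=3.0): high=0.25, loud=0.95, tight=0.58; AND[min(a, b)] → w = 0.25
R2 (z=18.0): medium=0.58, quiet=0.23; AND[min(a, b)] → w = 0.23
R3 (z=58.0): loud=0.95, ¬low=1−0.91=0.09, tight=0.58; AND[min(a, b)] → w = 0.09
R4 (z=21.0): tight=0.58, low=0.91; AND[min(a, b)] → w = 0.58
Weighted average = (0.25·3.0 + 0.23·18.0 + 0.09·58.0 + 0.58·21.0) / (0.25 + 0.23 + 0.09 + 0.58)
  = 22.2900 / 1.1500 = 19.38

19.38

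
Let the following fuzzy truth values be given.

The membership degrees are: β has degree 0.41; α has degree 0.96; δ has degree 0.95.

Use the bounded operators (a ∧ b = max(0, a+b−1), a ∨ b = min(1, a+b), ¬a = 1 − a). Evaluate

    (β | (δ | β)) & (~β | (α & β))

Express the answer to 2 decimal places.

0.96

δ | β = min(1, a+b) on (0.95, 0.41) = 1.00
β | (δ | β) = min(1, a+b) on (0.41, 1.00) = 1.00
~β = 1 − 0.41 = 0.59
α & β = max(0, a+b−1) on (0.96, 0.41) = 0.37
~β | (α & β) = min(1, a+b) on (0.59, 0.37) = 0.96
(β | (δ | β)) & (~β | (α & β)) = max(0, a+b−1) on (1.00, 0.96) = 0.96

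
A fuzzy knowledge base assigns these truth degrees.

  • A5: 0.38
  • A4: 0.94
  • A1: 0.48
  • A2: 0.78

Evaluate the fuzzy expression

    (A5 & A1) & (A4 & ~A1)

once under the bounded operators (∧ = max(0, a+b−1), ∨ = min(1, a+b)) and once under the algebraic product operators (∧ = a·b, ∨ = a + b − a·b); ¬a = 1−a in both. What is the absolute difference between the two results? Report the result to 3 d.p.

0.089

Under bounded:
  A5 & A1 = max(0, a+b−1) on (0.38, 0.48) = 0.00
  ~A1 = 1 − 0.48 = 0.52
  A4 & ~A1 = max(0, a+b−1) on (0.94, 0.52) = 0.46
  (A5 & A1) & (A4 & ~A1) = max(0, a+b−1) on (0.00, 0.46) = 0.00
  → value = 0.0000
Under algebraic product:
  A5 & A1 = a·b on (0.3800, 0.4800) = 0.1824
  ~A1 = 1 − 0.4800 = 0.5200
  A4 & ~A1 = a·b on (0.9400, 0.5200) = 0.4888
  (A5 & A1) & (A4 & ~A1) = a·b on (0.1824, 0.4888) = 0.0892
  → value = 0.0892
|0.0000 − 0.0892| = 0.089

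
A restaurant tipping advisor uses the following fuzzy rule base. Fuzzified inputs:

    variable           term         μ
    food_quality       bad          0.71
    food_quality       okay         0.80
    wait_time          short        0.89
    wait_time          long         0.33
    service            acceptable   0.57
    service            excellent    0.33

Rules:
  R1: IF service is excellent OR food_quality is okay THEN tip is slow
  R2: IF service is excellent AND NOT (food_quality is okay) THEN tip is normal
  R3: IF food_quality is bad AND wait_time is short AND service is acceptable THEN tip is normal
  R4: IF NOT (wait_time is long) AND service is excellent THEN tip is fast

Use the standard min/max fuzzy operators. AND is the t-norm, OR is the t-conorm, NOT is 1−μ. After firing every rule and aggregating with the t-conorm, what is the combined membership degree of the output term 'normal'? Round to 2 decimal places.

R1: excellent=0.33, okay=0.80; OR[max(a, b)] → w = 0.80
R2: excellent=0.33, ¬okay=1−0.80=0.20; AND[min(a, b)] → w = 0.20
R3: bad=0.71, short=0.89, acceptable=0.57; AND[min(a, b)] → w = 0.57
R4: ¬long=1−0.33=0.67, excellent=0.33; AND[min(a, b)] → w = 0.33
Rules with consequent 'normal': {R2, R3} → strengths 0.20, 0.57
Aggregate via t-conorm [max(a, b)]: 0.57

0.57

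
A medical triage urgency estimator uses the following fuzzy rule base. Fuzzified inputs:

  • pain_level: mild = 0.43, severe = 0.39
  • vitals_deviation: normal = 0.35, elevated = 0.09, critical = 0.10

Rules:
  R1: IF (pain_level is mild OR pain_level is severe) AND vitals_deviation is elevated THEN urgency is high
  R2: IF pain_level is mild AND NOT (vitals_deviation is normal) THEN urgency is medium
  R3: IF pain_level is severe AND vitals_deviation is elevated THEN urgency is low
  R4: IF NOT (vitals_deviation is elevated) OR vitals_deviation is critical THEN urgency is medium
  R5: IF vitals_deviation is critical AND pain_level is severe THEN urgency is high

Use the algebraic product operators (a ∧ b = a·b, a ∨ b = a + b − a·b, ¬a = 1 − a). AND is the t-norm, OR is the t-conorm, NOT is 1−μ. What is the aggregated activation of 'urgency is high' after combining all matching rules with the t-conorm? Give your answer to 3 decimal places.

R1: (mild=0.43 OR severe=0.39) = 0.6523; AND[a·b] with elevated=0.09 → w = 0.0587
R2: mild=0.43, ¬normal=1−0.35=0.65; AND[a·b] → w = 0.2795
R3: severe=0.39, elevated=0.09; AND[a·b] → w = 0.0351
R4: ¬elevated=1−0.09=0.91, critical=0.10; OR[a + b − a·b] → w = 0.9190
R5: critical=0.10, severe=0.39; AND[a·b] → w = 0.0390
Rules with consequent 'high': {R1, R5} → strengths 0.0587, 0.0390
Aggregate via t-conorm [a + b − a·b]: 0.0954

0.095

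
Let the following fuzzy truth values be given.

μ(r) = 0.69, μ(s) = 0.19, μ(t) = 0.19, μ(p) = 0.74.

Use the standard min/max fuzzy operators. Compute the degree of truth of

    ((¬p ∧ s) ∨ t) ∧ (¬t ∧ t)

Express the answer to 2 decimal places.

0.19

¬p = 1 − 0.74 = 0.26
¬p ∧ s = min(a, b) on (0.26, 0.19) = 0.19
(¬p ∧ s) ∨ t = max(a, b) on (0.19, 0.19) = 0.19
¬t = 1 − 0.19 = 0.81
¬t ∧ t = min(a, b) on (0.81, 0.19) = 0.19
((¬p ∧ s) ∨ t) ∧ (¬t ∧ t) = min(a, b) on (0.19, 0.19) = 0.19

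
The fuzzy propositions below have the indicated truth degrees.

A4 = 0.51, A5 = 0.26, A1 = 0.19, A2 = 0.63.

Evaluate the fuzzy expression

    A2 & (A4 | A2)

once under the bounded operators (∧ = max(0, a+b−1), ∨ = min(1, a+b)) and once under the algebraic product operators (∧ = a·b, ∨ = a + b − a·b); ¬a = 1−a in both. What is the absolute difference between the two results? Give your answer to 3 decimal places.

Under bounded:
  A4 | A2 = min(1, a+b) on (0.51, 0.63) = 1.00
  A2 & (A4 | A2) = max(0, a+b−1) on (0.63, 1.00) = 0.63
  → value = 0.6300
Under algebraic product:
  A4 | A2 = a + b − a·b on (0.5100, 0.6300) = 0.8187
  A2 & (A4 | A2) = a·b on (0.6300, 0.8187) = 0.5158
  → value = 0.5158
|0.6300 − 0.5158| = 0.114

0.114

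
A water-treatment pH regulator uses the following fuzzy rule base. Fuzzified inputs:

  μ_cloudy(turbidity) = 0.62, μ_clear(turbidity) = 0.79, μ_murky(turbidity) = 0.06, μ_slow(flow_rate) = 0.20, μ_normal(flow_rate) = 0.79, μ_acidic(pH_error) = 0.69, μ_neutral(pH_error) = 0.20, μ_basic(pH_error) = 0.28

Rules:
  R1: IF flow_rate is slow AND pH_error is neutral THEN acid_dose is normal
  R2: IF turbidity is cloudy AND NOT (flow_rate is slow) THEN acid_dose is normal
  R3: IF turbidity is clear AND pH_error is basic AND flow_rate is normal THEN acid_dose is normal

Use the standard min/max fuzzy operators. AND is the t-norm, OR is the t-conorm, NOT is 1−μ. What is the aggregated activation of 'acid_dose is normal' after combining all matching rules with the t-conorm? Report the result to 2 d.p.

R1: slow=0.20, neutral=0.20; AND[min(a, b)] → w = 0.20
R2: cloudy=0.62, ¬slow=1−0.20=0.80; AND[min(a, b)] → w = 0.62
R3: clear=0.79, basic=0.28, normal=0.79; AND[min(a, b)] → w = 0.28
Rules with consequent 'normal': {R1, R2, R3} → strengths 0.20, 0.62, 0.28
Aggregate via t-conorm [max(a, b)]: 0.62

0.62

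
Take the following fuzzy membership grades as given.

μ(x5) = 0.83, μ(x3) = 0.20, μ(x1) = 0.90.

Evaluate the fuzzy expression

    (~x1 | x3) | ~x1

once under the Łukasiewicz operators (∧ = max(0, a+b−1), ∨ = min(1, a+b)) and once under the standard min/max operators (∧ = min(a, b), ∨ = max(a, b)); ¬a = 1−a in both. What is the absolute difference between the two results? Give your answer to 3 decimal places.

0.200

Under Łukasiewicz:
  ~x1 = 1 − 0.90 = 0.10
  ~x1 | x3 = min(1, a+b) on (0.10, 0.20) = 0.30
  ~x1 = 1 − 0.90 = 0.10
  (~x1 | x3) | ~x1 = min(1, a+b) on (0.30, 0.10) = 0.40
  → value = 0.4000
Under standard min/max:
  ~x1 = 1 − 0.90 = 0.10
  ~x1 | x3 = max(a, b) on (0.10, 0.20) = 0.20
  ~x1 = 1 − 0.90 = 0.10
  (~x1 | x3) | ~x1 = max(a, b) on (0.20, 0.10) = 0.20
  → value = 0.2000
|0.4000 − 0.2000| = 0.200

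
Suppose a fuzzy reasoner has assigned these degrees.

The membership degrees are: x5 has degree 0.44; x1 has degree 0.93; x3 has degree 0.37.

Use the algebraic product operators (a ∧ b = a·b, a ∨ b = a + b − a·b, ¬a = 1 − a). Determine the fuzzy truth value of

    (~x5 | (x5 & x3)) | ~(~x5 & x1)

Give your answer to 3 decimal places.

~x5 = 1 − 0.4400 = 0.5600
x5 & x3 = a·b on (0.4400, 0.3700) = 0.1628
~x5 | (x5 & x3) = a + b − a·b on (0.5600, 0.1628) = 0.6316
~x5 = 1 − 0.4400 = 0.5600
~x5 & x1 = a·b on (0.5600, 0.9300) = 0.5208
~(~x5 & x1) = 1 − 0.5208 = 0.4792
(~x5 | (x5 & x3)) | ~(~x5 & x1) = a + b − a·b on (0.6316, 0.4792) = 0.8082

0.808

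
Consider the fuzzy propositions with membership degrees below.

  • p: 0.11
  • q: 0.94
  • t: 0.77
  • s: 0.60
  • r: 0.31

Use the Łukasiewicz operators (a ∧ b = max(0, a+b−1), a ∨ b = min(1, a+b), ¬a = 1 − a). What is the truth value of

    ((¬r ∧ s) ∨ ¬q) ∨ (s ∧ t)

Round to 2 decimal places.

0.72

¬r = 1 − 0.31 = 0.69
¬r ∧ s = max(0, a+b−1) on (0.69, 0.60) = 0.29
¬q = 1 − 0.94 = 0.06
(¬r ∧ s) ∨ ¬q = min(1, a+b) on (0.29, 0.06) = 0.35
s ∧ t = max(0, a+b−1) on (0.60, 0.77) = 0.37
((¬r ∧ s) ∨ ¬q) ∨ (s ∧ t) = min(1, a+b) on (0.35, 0.37) = 0.72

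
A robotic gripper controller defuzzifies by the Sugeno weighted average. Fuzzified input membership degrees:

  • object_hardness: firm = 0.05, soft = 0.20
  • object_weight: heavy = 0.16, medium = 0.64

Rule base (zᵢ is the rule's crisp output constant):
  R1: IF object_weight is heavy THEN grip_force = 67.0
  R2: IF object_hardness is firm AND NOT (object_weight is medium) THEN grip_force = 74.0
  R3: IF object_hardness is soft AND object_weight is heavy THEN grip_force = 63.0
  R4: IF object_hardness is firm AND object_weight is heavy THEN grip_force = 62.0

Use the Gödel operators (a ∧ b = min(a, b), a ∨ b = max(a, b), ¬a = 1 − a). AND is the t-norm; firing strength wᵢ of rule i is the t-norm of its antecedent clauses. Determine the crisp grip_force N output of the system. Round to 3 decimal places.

65.714

R1 (z=67.0): heavy=0.16 → w = 0.16
R2 (z=74.0): firm=0.05, ¬medium=1−0.64=0.36; AND[min(a, b)] → w = 0.05
R3 (z=63.0): soft=0.20, heavy=0.16; AND[min(a, b)] → w = 0.16
R4 (z=62.0): firm=0.05, heavy=0.16; AND[min(a, b)] → w = 0.05
Weighted average = (0.16·67.0 + 0.05·74.0 + 0.16·63.0 + 0.05·62.0) / (0.16 + 0.05 + 0.16 + 0.05)
  = 27.6000 / 0.4200 = 65.714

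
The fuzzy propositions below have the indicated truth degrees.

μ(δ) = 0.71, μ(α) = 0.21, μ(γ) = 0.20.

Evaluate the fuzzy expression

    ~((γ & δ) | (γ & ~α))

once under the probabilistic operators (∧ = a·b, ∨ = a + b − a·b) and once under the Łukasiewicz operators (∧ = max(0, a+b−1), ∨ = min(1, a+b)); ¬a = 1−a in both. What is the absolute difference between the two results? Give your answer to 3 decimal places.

0.278

Under probabilistic:
  γ & δ = a·b on (0.2000, 0.7100) = 0.1420
  ~α = 1 − 0.2100 = 0.7900
  γ & ~α = a·b on (0.2000, 0.7900) = 0.1580
  (γ & δ) | (γ & ~α) = a + b − a·b on (0.1420, 0.1580) = 0.2776
  ~((γ & δ) | (γ & ~α)) = 1 − 0.2776 = 0.7224
  → value = 0.7224
Under Łukasiewicz:
  γ & δ = max(0, a+b−1) on (0.20, 0.71) = 0.00
  ~α = 1 − 0.21 = 0.79
  γ & ~α = max(0, a+b−1) on (0.20, 0.79) = 0.00
  (γ & δ) | (γ & ~α) = min(1, a+b) on (0.00, 0.00) = 0.00
  ~((γ & δ) | (γ & ~α)) = 1 − 0.00 = 1.00
  → value = 1.0000
|0.7224 − 1.0000| = 0.278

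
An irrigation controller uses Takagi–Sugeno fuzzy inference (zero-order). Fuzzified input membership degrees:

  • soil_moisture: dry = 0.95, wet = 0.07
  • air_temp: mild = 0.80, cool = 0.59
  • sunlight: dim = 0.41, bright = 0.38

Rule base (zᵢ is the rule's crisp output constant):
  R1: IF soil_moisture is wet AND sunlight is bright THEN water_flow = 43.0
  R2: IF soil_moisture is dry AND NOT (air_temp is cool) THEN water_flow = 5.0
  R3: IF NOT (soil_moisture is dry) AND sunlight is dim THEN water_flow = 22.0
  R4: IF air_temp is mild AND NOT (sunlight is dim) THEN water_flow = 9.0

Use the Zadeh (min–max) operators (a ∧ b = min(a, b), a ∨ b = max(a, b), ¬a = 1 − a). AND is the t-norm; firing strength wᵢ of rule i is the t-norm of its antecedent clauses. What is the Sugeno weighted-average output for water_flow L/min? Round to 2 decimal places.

10.24

R1 (z=43.0): wet=0.07, bright=0.38; AND[min(a, b)] → w = 0.07
R2 (z=5.0): dry=0.95, ¬cool=1−0.59=0.41; AND[min(a, b)] → w = 0.41
R3 (z=22.0): ¬dry=1−0.95=0.05, dim=0.41; AND[min(a, b)] → w = 0.05
R4 (z=9.0): mild=0.80, ¬dim=1−0.41=0.59; AND[min(a, b)] → w = 0.59
Weighted average = (0.07·43.0 + 0.41·5.0 + 0.05·22.0 + 0.59·9.0) / (0.07 + 0.41 + 0.05 + 0.59)
  = 11.4700 / 1.1200 = 10.24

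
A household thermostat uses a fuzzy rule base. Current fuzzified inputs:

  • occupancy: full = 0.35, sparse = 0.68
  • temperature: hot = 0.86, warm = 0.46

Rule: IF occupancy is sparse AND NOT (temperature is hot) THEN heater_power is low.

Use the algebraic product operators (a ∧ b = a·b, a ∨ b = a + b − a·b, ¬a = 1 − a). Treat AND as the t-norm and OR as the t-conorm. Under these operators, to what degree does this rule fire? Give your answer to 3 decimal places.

0.095

firing strength: sparse=0.68, ¬hot=1−0.86=0.14; AND[a·b] → w = 0.0952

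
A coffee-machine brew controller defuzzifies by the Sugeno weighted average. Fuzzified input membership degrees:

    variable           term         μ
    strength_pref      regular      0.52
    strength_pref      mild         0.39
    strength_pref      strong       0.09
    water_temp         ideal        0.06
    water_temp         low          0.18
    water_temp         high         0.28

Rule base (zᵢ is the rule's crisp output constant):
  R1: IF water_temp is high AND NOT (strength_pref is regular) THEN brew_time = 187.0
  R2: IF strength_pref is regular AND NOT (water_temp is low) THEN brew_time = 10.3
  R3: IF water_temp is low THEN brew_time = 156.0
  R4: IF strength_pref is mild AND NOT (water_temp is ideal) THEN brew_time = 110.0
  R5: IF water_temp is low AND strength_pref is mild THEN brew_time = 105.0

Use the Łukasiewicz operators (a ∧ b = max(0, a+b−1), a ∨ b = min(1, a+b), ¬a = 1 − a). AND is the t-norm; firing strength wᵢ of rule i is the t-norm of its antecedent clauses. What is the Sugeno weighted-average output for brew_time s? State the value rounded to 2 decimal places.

R1 (z=187.0): high=0.28, ¬regular=1−0.52=0.48; AND[max(0, a+b−1)] → w = 0.00
R2 (z=10.3): regular=0.52, ¬low=1−0.18=0.82; AND[max(0, a+b−1)] → w = 0.34
R3 (z=156.0): low=0.18 → w = 0.18
R4 (z=110.0): mild=0.39, ¬ideal=1−0.06=0.94; AND[max(0, a+b−1)] → w = 0.33
R5 (z=105.0): low=0.18, mild=0.39; AND[max(0, a+b−1)] → w = 0.00
Weighted average = (0.00·187.0 + 0.34·10.3 + 0.18·156.0 + 0.33·110.0 + 0.00·105.0) / (0.00 + 0.34 + 0.18 + 0.33 + 0.00)
  = 67.8820 / 0.8500 = 79.86

79.86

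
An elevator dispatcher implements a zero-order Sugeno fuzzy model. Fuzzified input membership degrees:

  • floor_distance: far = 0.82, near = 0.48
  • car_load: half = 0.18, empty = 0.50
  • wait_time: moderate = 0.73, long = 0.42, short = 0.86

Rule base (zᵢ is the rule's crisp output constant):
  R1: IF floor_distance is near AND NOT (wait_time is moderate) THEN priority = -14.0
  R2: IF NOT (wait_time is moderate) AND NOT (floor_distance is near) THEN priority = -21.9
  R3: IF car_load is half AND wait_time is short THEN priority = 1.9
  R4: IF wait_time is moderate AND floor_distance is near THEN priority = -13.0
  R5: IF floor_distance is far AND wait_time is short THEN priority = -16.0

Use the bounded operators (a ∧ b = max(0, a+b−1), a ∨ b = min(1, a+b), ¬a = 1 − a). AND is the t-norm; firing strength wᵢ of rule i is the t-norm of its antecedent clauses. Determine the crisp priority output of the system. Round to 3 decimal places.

R1 (z=-14.0): near=0.48, ¬moderate=1−0.73=0.27; AND[max(0, a+b−1)] → w = 0.00
R2 (z=-21.9): ¬moderate=1−0.73=0.27, ¬near=1−0.48=0.52; AND[max(0, a+b−1)] → w = 0.00
R3 (z=1.9): half=0.18, short=0.86; AND[max(0, a+b−1)] → w = 0.04
R4 (z=-13.0): moderate=0.73, near=0.48; AND[max(0, a+b−1)] → w = 0.21
R5 (z=-16.0): far=0.82, short=0.86; AND[max(0, a+b−1)] → w = 0.68
Weighted average = (0.00·-14.0 + 0.00·-21.9 + 0.04·1.9 + 0.21·-13.0 + 0.68·-16.0) / (0.00 + 0.00 + 0.04 + 0.21 + 0.68)
  = -13.5340 / 0.9300 = -14.553

-14.553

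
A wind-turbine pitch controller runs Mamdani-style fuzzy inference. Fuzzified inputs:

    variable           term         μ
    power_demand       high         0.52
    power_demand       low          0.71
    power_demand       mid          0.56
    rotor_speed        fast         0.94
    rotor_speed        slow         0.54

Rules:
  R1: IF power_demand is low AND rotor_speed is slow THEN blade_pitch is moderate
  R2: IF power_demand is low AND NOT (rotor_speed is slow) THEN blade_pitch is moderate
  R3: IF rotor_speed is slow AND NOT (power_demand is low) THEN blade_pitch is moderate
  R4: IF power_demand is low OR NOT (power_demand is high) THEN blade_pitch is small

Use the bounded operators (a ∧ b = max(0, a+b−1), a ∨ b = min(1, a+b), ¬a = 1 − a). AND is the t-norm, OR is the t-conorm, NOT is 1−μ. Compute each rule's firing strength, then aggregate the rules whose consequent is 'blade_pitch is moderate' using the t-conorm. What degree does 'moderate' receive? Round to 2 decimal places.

0.42

R1: low=0.71, slow=0.54; AND[max(0, a+b−1)] → w = 0.25
R2: low=0.71, ¬slow=1−0.54=0.46; AND[max(0, a+b−1)] → w = 0.17
R3: slow=0.54, ¬low=1−0.71=0.29; AND[max(0, a+b−1)] → w = 0.00
R4: low=0.71, ¬high=1−0.52=0.48; OR[min(1, a+b)] → w = 1.00
Rules with consequent 'moderate': {R1, R2, R3} → strengths 0.25, 0.17, 0.00
Aggregate via t-conorm [min(1, a+b)]: 0.42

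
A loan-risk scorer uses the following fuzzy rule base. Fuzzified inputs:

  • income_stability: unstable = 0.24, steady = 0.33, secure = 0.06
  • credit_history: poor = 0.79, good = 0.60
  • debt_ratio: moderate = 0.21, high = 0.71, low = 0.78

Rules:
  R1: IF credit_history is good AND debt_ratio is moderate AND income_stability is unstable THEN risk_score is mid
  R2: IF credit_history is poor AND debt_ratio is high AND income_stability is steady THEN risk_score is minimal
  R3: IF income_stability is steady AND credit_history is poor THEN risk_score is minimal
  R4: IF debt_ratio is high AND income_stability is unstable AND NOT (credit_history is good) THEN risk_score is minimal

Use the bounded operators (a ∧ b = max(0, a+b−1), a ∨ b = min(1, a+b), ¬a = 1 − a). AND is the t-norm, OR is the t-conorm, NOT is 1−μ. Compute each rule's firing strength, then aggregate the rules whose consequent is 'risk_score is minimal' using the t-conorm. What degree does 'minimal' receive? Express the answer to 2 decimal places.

R1: good=0.60, moderate=0.21, unstable=0.24; AND[max(0, a+b−1)] → w = 0.00
R2: poor=0.79, high=0.71, steady=0.33; AND[max(0, a+b−1)] → w = 0.00
R3: steady=0.33, poor=0.79; AND[max(0, a+b−1)] → w = 0.12
R4: high=0.71, unstable=0.24, ¬good=1−0.60=0.40; AND[max(0, a+b−1)] → w = 0.00
Rules with consequent 'minimal': {R2, R3, R4} → strengths 0.00, 0.12, 0.00
Aggregate via t-conorm [min(1, a+b)]: 0.12

0.12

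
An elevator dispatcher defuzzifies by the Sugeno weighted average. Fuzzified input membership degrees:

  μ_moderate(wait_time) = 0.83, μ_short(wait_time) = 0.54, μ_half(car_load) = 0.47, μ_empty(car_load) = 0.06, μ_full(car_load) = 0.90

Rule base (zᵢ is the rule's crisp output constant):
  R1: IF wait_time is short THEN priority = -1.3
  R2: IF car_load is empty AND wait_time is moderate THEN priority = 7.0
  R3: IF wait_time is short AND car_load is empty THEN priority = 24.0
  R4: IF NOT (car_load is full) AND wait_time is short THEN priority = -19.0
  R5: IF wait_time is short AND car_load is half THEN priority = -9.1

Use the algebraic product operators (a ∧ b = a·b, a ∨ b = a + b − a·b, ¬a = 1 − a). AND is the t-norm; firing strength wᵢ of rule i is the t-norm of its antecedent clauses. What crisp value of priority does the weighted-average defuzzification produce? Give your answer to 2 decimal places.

-3.13

R1 (z=-1.3): short=0.54 → w = 0.5400
R2 (z=7.0): empty=0.06, moderate=0.83; AND[a·b] → w = 0.0498
R3 (z=24.0): short=0.54, empty=0.06; AND[a·b] → w = 0.0324
R4 (z=-19.0): ¬full=1−0.90=0.10, short=0.54; AND[a·b] → w = 0.0540
R5 (z=-9.1): short=0.54, half=0.47; AND[a·b] → w = 0.2538
Weighted average = (0.5400·-1.3 + 0.0498·7.0 + 0.0324·24.0 + 0.0540·-19.0 + 0.2538·-9.1) / (0.5400 + 0.0498 + 0.0324 + 0.0540 + 0.2538)
  = -2.9114 / 0.9300 = -3.13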